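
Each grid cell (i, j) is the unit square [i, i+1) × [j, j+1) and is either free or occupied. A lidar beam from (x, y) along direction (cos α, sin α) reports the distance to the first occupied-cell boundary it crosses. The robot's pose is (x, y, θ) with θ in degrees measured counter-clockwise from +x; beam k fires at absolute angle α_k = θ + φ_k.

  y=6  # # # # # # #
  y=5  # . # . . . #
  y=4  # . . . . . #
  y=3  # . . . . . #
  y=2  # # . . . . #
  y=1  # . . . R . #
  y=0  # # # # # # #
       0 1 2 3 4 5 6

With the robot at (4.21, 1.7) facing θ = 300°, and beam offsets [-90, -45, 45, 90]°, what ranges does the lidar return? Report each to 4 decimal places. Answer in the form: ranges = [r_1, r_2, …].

ranges = [1.4000, 0.7247, 1.8531, 2.0669]

beam 1: φ=-90°, α=210°
  direction (-0.8660, -0.5000); cell (4,1); t to first gridline: x 0.2425, y 1.4000 (then +1.1547 / +2.0000)
    (3,1) via x @ 0.2425
    (2,1) via x @ 1.3972
    (2,0) via y @ 1.4000  # hit
  → r_1 = 1.4000
beam 2: φ=-45°, α=255°
  direction (-0.2588, -0.9659); cell (4,1); t to first gridline: x 0.8114, y 0.7247 (then +3.8637 / +1.0353)
    (4,0) via y @ 0.7247  # hit
  → r_2 = 0.7247
beam 3: φ=45°, α=345°
  direction (0.9659, -0.2588); cell (4,1); t to first gridline: x 0.8179, y 2.7046 (then +1.0353 / +3.8637)
    (5,1) via x @ 0.8179
    (6,1) via x @ 1.8531  # hit
  → r_3 = 1.8531
beam 4: φ=90°, α=30°
  direction (0.8660, 0.5000); cell (4,1); t to first gridline: x 0.9122, y 0.6000 (then +1.1547 / +2.0000)
    (4,2) via y @ 0.6000
    (5,2) via x @ 0.9122
    (6,2) via x @ 2.0669  # hit
  → r_4 = 2.0669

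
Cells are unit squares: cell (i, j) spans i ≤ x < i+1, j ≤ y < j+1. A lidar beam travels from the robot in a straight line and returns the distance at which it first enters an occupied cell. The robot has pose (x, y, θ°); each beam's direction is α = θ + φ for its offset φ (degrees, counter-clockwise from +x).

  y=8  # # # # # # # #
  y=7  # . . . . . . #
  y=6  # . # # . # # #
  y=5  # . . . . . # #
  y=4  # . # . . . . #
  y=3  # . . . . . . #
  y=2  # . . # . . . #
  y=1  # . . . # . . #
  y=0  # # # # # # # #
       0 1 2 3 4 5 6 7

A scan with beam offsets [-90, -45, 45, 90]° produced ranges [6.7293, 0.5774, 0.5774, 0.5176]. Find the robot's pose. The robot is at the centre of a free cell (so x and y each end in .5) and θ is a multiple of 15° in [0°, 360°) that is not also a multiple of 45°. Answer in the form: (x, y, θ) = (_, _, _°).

(x, y, θ) = (5.5, 1.5, 195°)

The pose lattice has 34·16 = 544 candidates. Test each by forward raycasting.
  (4.5, 3.5, 345°): beam 1 = 1.5529 ≠ 6.7293 ✗
  (3.5, 5.5, 330°): beam 1 = 1.0000 ≠ 6.7293 ✗
  (1.5, 7.5, 150°): beam 1 = 0.5774 ≠ 6.7293 ✗
  …
  (5.5, 1.5, 195°): r_1=6.7293, r_2=0.5774, r_3=0.5774, r_4=0.5176 — all match ✓
Unique over the lattice → pose = (5.5, 1.5, 195°).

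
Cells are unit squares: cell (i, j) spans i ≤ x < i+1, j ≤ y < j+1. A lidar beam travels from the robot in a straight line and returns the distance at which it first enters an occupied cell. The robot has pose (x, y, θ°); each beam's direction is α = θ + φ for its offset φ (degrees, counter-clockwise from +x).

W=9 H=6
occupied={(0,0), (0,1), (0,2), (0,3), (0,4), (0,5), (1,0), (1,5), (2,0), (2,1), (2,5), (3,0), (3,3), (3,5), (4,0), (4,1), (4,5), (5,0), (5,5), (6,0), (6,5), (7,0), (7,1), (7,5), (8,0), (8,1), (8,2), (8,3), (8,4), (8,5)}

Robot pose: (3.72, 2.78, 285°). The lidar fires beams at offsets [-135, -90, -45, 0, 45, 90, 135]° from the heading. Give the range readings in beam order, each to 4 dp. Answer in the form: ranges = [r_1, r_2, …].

ranges = [0.4400, 2.8160, 1.4400, 1.0818, 3.5600, 4.4310, 0.2540]

beam 1: φ=-135°, α=150°
  d=(-0.8660,0.5000)  start (3,2)  tX=0.8314 tY=0.4400  stride 1/|dx|=1.1547 1/|dy|=2.0000
    cross y-line → (3,3), t=0.4400 (wall)
  → r_1 = 0.4400
beam 2: φ=-90°, α=195°
  d=(-0.9659,-0.2588)  start (3,2)  tX=0.7454 tY=3.0137  stride 1/|dx|=1.0353 1/|dy|=3.8637
    cross x-line → (2,2), t=0.7454
    cross x-line → (1,2), t=1.7807
    cross x-line → (0,2), t=2.8160 (wall)
  → r_2 = 2.8160
beam 3: φ=-45°, α=240°
  d=(-0.5000,-0.8660)  start (3,2)  tX=1.4400 tY=0.9007  stride 1/|dx|=2.0000 1/|dy|=1.1547
    cross y-line → (3,1), t=0.9007
    cross x-line → (2,1), t=1.4400 (wall)
  → r_3 = 1.4400
beam 4: φ=0°, α=285°
  d=(0.2588,-0.9659)  start (3,2)  tX=1.0818 tY=0.8075  stride 1/|dx|=3.8637 1/|dy|=1.0353
    cross y-line → (3,1), t=0.8075
    cross x-line → (4,1), t=1.0818 (wall)
  → r_4 = 1.0818
beam 5: φ=45°, α=330°
  d=(0.8660,-0.5000)  start (3,2)  tX=0.3233 tY=1.5600  stride 1/|dx|=1.1547 1/|dy|=2.0000
    cross x-line → (4,2), t=0.3233
    cross x-line → (5,2), t=1.4780
    cross y-line → (5,1), t=1.5600
    cross x-line → (6,1), t=2.6327
    cross y-line → (6,0), t=3.5600 (wall)
  → r_5 = 3.5600
beam 6: φ=90°, α=15°
  d=(0.9659,0.2588)  start (3,2)  tX=0.2899 tY=0.8500  stride 1/|dx|=1.0353 1/|dy|=3.8637
    cross x-line → (4,2), t=0.2899
    cross y-line → (4,3), t=0.8500
    cross x-line → (5,3), t=1.3252
    cross x-line → (6,3), t=2.3604
    cross x-line → (7,3), t=3.3957
    cross x-line → (8,3), t=4.4310 (wall)
  → r_6 = 4.4310
beam 7: φ=135°, α=60°
  d=(0.5000,0.8660)  start (3,2)  tX=0.5600 tY=0.2540  stride 1/|dx|=2.0000 1/|dy|=1.1547
    cross y-line → (3,3), t=0.2540 (wall)
  → r_7 = 0.2540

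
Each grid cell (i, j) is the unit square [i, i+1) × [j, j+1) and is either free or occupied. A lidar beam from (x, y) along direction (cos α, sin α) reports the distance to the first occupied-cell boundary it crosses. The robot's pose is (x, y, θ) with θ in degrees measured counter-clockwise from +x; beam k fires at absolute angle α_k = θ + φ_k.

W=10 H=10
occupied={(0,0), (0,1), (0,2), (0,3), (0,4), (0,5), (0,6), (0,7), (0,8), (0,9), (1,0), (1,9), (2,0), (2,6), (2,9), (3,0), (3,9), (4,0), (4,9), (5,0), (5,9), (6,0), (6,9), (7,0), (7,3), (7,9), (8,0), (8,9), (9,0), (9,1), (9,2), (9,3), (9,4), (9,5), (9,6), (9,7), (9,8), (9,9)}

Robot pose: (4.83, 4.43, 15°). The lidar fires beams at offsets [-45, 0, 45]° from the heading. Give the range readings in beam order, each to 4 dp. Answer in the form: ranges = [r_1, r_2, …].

beam 1: φ=-45°, α=330°
  cosα=0.8660 sinα=-0.5000 | (4,4) | tMaxX 0.1963 tMaxY 0.8600 | tΔX 1.1547 tΔY 2.0000
    t=0.1963 [x] (5,4)
    t=0.8600 [y] (5,3)
    t=1.3510 [x] (6,3)
    t=2.5057 [x] (7,3) — stop
  → r_1 = 2.5057
beam 2: φ=0°, α=15°
  cosα=0.9659 sinα=0.2588 | (4,4) | tMaxX 0.1760 tMaxY 2.2023 | tΔX 1.0353 tΔY 3.8637
    t=0.1760 [x] (5,4)
    t=1.2113 [x] (6,4)
    t=2.2023 [y] (6,5)
    t=2.2465 [x] (7,5)
    t=3.2818 [x] (8,5)
    t=4.3171 [x] (9,5) — stop
  → r_2 = 4.3171
beam 3: φ=45°, α=60°
  cosα=0.5000 sinα=0.8660 | (4,4) | tMaxX 0.3400 tMaxY 0.6582 | tΔX 2.0000 tΔY 1.1547
    t=0.3400 [x] (5,4)
    t=0.6582 [y] (5,5)
    t=1.8129 [y] (5,6)
    t=2.3400 [x] (6,6)
    t=2.9676 [y] (6,7)
    t=4.1223 [y] (6,8)
    t=4.3400 [x] (7,8)
    t=5.2770 [y] (7,9) — stop
  → r_3 = 5.2770

ranges = [2.5057, 4.3171, 5.2770]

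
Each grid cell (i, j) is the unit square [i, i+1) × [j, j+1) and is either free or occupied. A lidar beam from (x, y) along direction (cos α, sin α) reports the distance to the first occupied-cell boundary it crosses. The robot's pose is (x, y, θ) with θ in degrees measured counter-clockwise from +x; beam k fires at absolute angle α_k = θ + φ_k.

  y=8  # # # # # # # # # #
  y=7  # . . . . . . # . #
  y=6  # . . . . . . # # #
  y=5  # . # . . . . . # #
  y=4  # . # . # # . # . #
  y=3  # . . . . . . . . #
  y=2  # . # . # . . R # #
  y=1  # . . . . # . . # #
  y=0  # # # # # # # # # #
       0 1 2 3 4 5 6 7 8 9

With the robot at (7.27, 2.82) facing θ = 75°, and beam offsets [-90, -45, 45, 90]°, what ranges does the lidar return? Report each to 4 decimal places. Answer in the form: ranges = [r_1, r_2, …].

beam 1: φ=-90°, α=345°
  cosα=0.9659 sinα=-0.2588 | (7,2) | tMaxX 0.7558 tMaxY 3.1682 | tΔX 1.0353 tΔY 3.8637
    t=0.7558 [x] (8,2) — stop
  → r_1 = 0.7558
beam 2: φ=-45°, α=30°
  cosα=0.8660 sinα=0.5000 | (7,2) | tMaxX 0.8429 tMaxY 0.3600 | tΔX 1.1547 tΔY 2.0000
    t=0.3600 [y] (7,3)
    t=0.8429 [x] (8,3)
    t=1.9976 [x] (9,3) — stop
  → r_2 = 1.9976
beam 3: φ=45°, α=120°
  cosα=-0.5000 sinα=0.8660 | (7,2) | tMaxX 0.5400 tMaxY 0.2078 | tΔX 2.0000 tΔY 1.1547
    t=0.2078 [y] (7,3)
    t=0.5400 [x] (6,3)
    t=1.3625 [y] (6,4)
    t=2.5172 [y] (6,5)
    t=2.5400 [x] (5,5)
    t=3.6719 [y] (5,6)
    t=4.5400 [x] (4,6)
    t=4.8266 [y] (4,7)
    t=5.9813 [y] (4,8) — stop
  → r_3 = 5.9813
beam 4: φ=90°, α=165°
  cosα=-0.9659 sinα=0.2588 | (7,2) | tMaxX 0.2795 tMaxY 0.6955 | tΔX 1.0353 tΔY 3.8637
    t=0.2795 [x] (6,2)
    t=0.6955 [y] (6,3)
    t=1.3148 [x] (5,3)
    t=2.3501 [x] (4,3)
    t=3.3854 [x] (3,3)
    t=4.4206 [x] (2,3)
    t=4.5592 [y] (2,4) — stop
  → r_4 = 4.5592

ranges = [0.7558, 1.9976, 5.9813, 4.5592]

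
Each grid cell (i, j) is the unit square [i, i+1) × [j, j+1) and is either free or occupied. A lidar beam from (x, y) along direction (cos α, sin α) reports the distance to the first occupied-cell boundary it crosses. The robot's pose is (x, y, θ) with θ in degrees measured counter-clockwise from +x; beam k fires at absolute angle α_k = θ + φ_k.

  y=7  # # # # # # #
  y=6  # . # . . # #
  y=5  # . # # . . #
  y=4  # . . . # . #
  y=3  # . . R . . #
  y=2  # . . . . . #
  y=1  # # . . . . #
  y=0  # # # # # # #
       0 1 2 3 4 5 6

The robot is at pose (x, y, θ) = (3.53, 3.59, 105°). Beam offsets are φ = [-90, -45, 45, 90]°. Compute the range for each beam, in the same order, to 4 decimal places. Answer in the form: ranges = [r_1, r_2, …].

beam 1: φ=-90°, α=15°
  d=(0.9659,0.2588)  start (3,3)  tX=0.4866 tY=1.5841  stride 1/|dx|=1.0353 1/|dy|=3.8637
    cross x-line → (4,3), t=0.4866
    cross x-line → (5,3), t=1.5219
    cross y-line → (5,4), t=1.5841
    cross x-line → (6,4), t=2.5571 (wall)
  → r_1 = 2.5571
beam 2: φ=-45°, α=60°
  d=(0.5000,0.8660)  start (3,3)  tX=0.9400 tY=0.4734  stride 1/|dx|=2.0000 1/|dy|=1.1547
    cross y-line → (3,4), t=0.4734
    cross x-line → (4,4), t=0.9400 (wall)
  → r_2 = 0.9400
beam 3: φ=45°, α=150°
  d=(-0.8660,0.5000)  start (3,3)  tX=0.6120 tY=0.8200  stride 1/|dx|=1.1547 1/|dy|=2.0000
    cross x-line → (2,3), t=0.6120
    cross y-line → (2,4), t=0.8200
    cross x-line → (1,4), t=1.7667
    cross y-line → (1,5), t=2.8200
    cross x-line → (0,5), t=2.9214 (wall)
  → r_3 = 2.9214
beam 4: φ=90°, α=195°
  d=(-0.9659,-0.2588)  start (3,3)  tX=0.5487 tY=2.2796  stride 1/|dx|=1.0353 1/|dy|=3.8637
    cross x-line → (2,3), t=0.5487
    cross x-line → (1,3), t=1.5840
    cross y-line → (1,2), t=2.2796
    cross x-line → (0,2), t=2.6192 (wall)
  → r_4 = 2.6192

ranges = [2.5571, 0.9400, 2.9214, 2.6192]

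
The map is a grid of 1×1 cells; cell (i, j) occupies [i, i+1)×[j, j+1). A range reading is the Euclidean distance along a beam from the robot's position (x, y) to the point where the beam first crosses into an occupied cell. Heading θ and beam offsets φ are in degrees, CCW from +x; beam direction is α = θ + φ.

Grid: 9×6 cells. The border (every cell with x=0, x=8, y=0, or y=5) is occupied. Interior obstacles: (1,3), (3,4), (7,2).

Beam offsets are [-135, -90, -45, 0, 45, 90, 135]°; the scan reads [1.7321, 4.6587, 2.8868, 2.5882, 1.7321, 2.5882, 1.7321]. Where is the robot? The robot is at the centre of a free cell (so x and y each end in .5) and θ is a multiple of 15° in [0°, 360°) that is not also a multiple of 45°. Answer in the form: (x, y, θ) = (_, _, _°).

The pose lattice has 25·16 = 400 candidates. Test each by forward raycasting.
  (1.5, 4.5, 195°): beam 1 = 0.5774 ≠ 1.7321 ✗
  (7.5, 3.5, 255°): beam 2 = 3.6235 ≠ 4.6587 ✗
  (4.5, 2.5, 255°): beam 2 = 2.5882 ≠ 4.6587 ✗
  (2.5, 1.5, 75°): beam 1 = 0.5774 ≠ 1.7321 ✗
  …
  (5.5, 3.5, 285°): r_1=1.7321, r_2=4.6587, r_3=2.8868, r_4=2.5882, r_5=1.7321, r_6=2.5882, r_7=1.7321 — all match ✓
Unique over the lattice → pose = (5.5, 3.5, 285°).

(x, y, θ) = (5.5, 3.5, 285°)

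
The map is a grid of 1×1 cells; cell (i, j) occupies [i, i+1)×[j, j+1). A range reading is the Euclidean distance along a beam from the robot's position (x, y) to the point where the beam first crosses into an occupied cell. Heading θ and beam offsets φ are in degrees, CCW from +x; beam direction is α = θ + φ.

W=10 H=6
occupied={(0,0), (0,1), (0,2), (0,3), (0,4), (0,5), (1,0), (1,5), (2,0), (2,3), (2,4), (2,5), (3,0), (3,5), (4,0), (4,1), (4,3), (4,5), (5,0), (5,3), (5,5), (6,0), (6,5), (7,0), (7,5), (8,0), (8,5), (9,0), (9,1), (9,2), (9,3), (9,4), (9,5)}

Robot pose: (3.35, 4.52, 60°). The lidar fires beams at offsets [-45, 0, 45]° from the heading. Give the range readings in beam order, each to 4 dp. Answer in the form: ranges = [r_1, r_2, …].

ranges = [1.8546, 0.5543, 0.4969]

beam 1: φ=-45°, α=15°
  d=(0.9659,0.2588)  start (3,4)  tX=0.6729 tY=1.8546  stride 1/|dx|=1.0353 1/|dy|=3.8637
    cross x-line → (4,4), t=0.6729
    cross x-line → (5,4), t=1.7082
    cross y-line → (5,5), t=1.8546 (wall)
  → r_1 = 1.8546
beam 2: φ=0°, α=60°
  d=(0.5000,0.8660)  start (3,4)  tX=1.3000 tY=0.5543  stride 1/|dx|=2.0000 1/|dy|=1.1547
    cross y-line → (3,5), t=0.5543 (wall)
  → r_2 = 0.5543
beam 3: φ=45°, α=105°
  d=(-0.2588,0.9659)  start (3,4)  tX=1.3523 tY=0.4969  stride 1/|dx|=3.8637 1/|dy|=1.0353
    cross y-line → (3,5), t=0.4969 (wall)
  → r_3 = 0.4969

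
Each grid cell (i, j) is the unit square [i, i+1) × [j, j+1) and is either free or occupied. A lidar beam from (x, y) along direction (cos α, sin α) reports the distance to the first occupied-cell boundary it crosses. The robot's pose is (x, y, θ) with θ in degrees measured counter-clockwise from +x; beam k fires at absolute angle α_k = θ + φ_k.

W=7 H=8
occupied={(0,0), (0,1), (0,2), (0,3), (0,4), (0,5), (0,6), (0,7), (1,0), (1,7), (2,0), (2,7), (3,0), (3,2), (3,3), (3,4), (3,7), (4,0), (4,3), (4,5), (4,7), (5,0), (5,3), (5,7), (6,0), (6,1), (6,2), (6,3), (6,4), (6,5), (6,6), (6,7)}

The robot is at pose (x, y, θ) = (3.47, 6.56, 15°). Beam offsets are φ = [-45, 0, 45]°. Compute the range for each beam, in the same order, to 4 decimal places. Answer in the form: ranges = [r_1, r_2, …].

beam 1: φ=-45°, α=330°
  direction (0.8660, -0.5000); cell (3,6); t to first gridline: x 0.6120, y 1.1200 (then +1.1547 / +2.0000)
    (4,6) via x @ 0.6120
    (4,5) via y @ 1.1200  # hit
  → r_1 = 1.1200
beam 2: φ=0°, α=15°
  direction (0.9659, 0.2588); cell (3,6); t to first gridline: x 0.5487, y 1.7000 (then +1.0353 / +3.8637)
    (4,6) via x @ 0.5487
    (5,6) via x @ 1.5840
    (5,7) via y @ 1.7000  # hit
  → r_2 = 1.7000
beam 3: φ=45°, α=60°
  direction (0.5000, 0.8660); cell (3,6); t to first gridline: x 1.0600, y 0.5081 (then +2.0000 / +1.1547)
    (3,7) via y @ 0.5081  # hit
  → r_3 = 0.5081

ranges = [1.1200, 1.7000, 0.5081]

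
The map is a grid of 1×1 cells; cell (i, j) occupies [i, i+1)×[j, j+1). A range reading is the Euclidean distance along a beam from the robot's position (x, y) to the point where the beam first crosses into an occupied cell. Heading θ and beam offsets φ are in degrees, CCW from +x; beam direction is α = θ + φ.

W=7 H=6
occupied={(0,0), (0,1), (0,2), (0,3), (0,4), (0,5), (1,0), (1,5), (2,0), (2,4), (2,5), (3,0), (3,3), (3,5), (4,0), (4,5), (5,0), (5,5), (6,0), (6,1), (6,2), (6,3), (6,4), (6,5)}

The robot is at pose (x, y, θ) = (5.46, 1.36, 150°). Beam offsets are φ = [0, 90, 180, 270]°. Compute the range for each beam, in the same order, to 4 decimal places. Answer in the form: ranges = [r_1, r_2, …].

beam 1: φ=0°, α=150°
  d=(-0.8660,0.5000)  start (5,1)  tX=0.5312 tY=1.2800  stride 1/|dx|=1.1547 1/|dy|=2.0000
    cross x-line → (4,1), t=0.5312
    cross y-line → (4,2), t=1.2800
    cross x-line → (3,2), t=1.6859
    cross x-line → (2,2), t=2.8406
    cross y-line → (2,3), t=3.2800
    cross x-line → (1,3), t=3.9953
    cross x-line → (0,3), t=5.1500 (wall)
  → r_1 = 5.1500
beam 2: φ=90°, α=240°
  d=(-0.5000,-0.8660)  start (5,1)  tX=0.9200 tY=0.4157  stride 1/|dx|=2.0000 1/|dy|=1.1547
    cross y-line → (5,0), t=0.4157 (wall)
  → r_2 = 0.4157
beam 3: φ=180°, α=330°
  d=(0.8660,-0.5000)  start (5,1)  tX=0.6235 tY=0.7200  stride 1/|dx|=1.1547 1/|dy|=2.0000
    cross x-line → (6,1), t=0.6235 (wall)
  → r_3 = 0.6235
beam 4: φ=270°, α=60°
  d=(0.5000,0.8660)  start (5,1)  tX=1.0800 tY=0.7390  stride 1/|dx|=2.0000 1/|dy|=1.1547
    cross y-line → (5,2), t=0.7390
    cross x-line → (6,2), t=1.0800 (wall)
  → r_4 = 1.0800

ranges = [5.1500, 0.4157, 0.6235, 1.0800]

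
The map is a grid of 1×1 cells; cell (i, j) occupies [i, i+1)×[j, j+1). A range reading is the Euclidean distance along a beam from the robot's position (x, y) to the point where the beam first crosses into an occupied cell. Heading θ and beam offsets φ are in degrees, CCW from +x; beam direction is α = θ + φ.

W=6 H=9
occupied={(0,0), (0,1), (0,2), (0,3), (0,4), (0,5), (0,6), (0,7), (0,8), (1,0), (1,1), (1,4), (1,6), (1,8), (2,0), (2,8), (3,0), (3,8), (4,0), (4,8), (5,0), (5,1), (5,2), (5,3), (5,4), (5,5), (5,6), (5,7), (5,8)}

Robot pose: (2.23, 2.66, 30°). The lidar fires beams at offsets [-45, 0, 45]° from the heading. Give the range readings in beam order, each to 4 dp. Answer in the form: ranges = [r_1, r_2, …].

beam 1: φ=-45°, α=345°
  direction (0.9659, -0.2588); cell (2,2); t to first gridline: x 0.7972, y 2.5500 (then +1.0353 / +3.8637)
    (3,2) via x @ 0.7972
    (4,2) via x @ 1.8324
    (4,1) via y @ 2.5500
    (5,1) via x @ 2.8677  # hit
  → r_1 = 2.8677
beam 2: φ=0°, α=30°
  direction (0.8660, 0.5000); cell (2,2); t to first gridline: x 0.8891, y 0.6800 (then +1.1547 / +2.0000)
    (2,3) via y @ 0.6800
    (3,3) via x @ 0.8891
    (4,3) via x @ 2.0438
    (4,4) via y @ 2.6800
    (5,4) via x @ 3.1985  # hit
  → r_2 = 3.1985
beam 3: φ=45°, α=75°
  direction (0.2588, 0.9659); cell (2,2); t to first gridline: x 2.9751, y 0.3520 (then +3.8637 / +1.0353)
    (2,3) via y @ 0.3520
    (2,4) via y @ 1.3873
    (2,5) via y @ 2.4225
    (3,5) via x @ 2.9751
    (3,6) via y @ 3.4578
    (3,7) via y @ 4.4931
    (3,8) via y @ 5.5284  # hit
  → r_3 = 5.5284

ranges = [2.8677, 3.1985, 5.5284]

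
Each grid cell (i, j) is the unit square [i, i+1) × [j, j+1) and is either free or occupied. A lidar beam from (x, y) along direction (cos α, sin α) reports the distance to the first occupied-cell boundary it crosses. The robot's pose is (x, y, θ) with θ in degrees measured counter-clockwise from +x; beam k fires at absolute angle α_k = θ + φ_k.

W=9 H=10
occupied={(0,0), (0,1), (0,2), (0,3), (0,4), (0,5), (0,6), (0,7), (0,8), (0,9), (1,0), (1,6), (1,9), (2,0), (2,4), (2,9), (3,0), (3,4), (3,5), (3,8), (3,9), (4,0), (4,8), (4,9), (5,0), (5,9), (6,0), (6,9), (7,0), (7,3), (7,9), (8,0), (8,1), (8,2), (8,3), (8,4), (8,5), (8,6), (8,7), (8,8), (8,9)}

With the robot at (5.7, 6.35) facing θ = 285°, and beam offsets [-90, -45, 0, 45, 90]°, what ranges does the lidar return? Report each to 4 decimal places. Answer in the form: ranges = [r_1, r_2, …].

beam 1: φ=-90°, α=195°
  direction (-0.9659, -0.2588); cell (5,6); t to first gridline: x 0.7247, y 1.3523 (then +1.0353 / +3.8637)
    (4,6) via x @ 0.7247
    (4,5) via y @ 1.3523
    (3,5) via x @ 1.7600  # hit
  → r_1 = 1.7600
beam 2: φ=-45°, α=240°
  direction (-0.5000, -0.8660); cell (5,6); t to first gridline: x 1.4000, y 0.4041 (then +2.0000 / +1.1547)
    (5,5) via y @ 0.4041
    (4,5) via x @ 1.4000
    (4,4) via y @ 1.5588
    (4,3) via y @ 2.7135
    (3,3) via x @ 3.4000
    (3,2) via y @ 3.8682
    (3,1) via y @ 5.0229
    (2,1) via x @ 5.4000
    (2,0) via y @ 6.1776  # hit
  → r_2 = 6.1776
beam 3: φ=0°, α=285°
  direction (0.2588, -0.9659); cell (5,6); t to first gridline: x 1.1591, y 0.3623 (then +3.8637 / +1.0353)
    (5,5) via y @ 0.3623
    (6,5) via x @ 1.1591
    (6,4) via y @ 1.3976
    (6,3) via y @ 2.4329
    (6,2) via y @ 3.4682
    (6,1) via y @ 4.5035
    (7,1) via x @ 5.0228
    (7,0) via y @ 5.5387  # hit
  → r_3 = 5.5387
beam 4: φ=45°, α=330°
  direction (0.8660, -0.5000); cell (5,6); t to first gridline: x 0.3464, y 0.7000 (then +1.1547 / +2.0000)
    (6,6) via x @ 0.3464
    (6,5) via y @ 0.7000
    (7,5) via x @ 1.5011
    (8,5) via x @ 2.6558  # hit
  → r_4 = 2.6558
beam 5: φ=90°, α=15°
  direction (0.9659, 0.2588); cell (5,6); t to first gridline: x 0.3106, y 2.5114 (then +1.0353 / +3.8637)
    (6,6) via x @ 0.3106
    (7,6) via x @ 1.3459
    (8,6) via x @ 2.3811  # hit
  → r_5 = 2.3811

ranges = [1.7600, 6.1776, 5.5387, 2.6558, 2.3811]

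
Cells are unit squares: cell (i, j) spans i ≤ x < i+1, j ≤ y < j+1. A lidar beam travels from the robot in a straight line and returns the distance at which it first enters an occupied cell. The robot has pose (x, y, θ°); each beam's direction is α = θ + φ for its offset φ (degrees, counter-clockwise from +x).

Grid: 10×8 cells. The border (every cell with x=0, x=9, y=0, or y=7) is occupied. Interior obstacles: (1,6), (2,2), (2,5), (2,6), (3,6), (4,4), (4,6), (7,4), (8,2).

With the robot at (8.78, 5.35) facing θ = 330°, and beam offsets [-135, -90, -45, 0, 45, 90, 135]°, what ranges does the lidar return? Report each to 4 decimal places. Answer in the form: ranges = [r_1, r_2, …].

beam 1: φ=-135°, α=195°
  cosα=-0.9659 sinα=-0.2588 | (8,5) | tMaxX 0.8075 tMaxY 1.3523 | tΔX 1.0353 tΔY 3.8637
    t=0.8075 [x] (7,5)
    t=1.3523 [y] (7,4) — stop
  → r_1 = 1.3523
beam 2: φ=-90°, α=240°
  cosα=-0.5000 sinα=-0.8660 | (8,5) | tMaxX 1.5600 tMaxY 0.4041 | tΔX 2.0000 tΔY 1.1547
    t=0.4041 [y] (8,4)
    t=1.5588 [y] (8,3)
    t=1.5600 [x] (7,3)
    t=2.7135 [y] (7,2)
    t=3.5600 [x] (6,2)
    t=3.8682 [y] (6,1)
    t=5.0229 [y] (6,0) — stop
  → r_2 = 5.0229
beam 3: φ=-45°, α=285°
  cosα=0.2588 sinα=-0.9659 | (8,5) | tMaxX 0.8500 tMaxY 0.3623 | tΔX 3.8637 tΔY 1.0353
    t=0.3623 [y] (8,4)
    t=0.8500 [x] (9,4) — stop
  → r_3 = 0.8500
beam 4: φ=0°, α=330°
  cosα=0.8660 sinα=-0.5000 | (8,5) | tMaxX 0.2540 tMaxY 0.7000 | tΔX 1.1547 tΔY 2.0000
    t=0.2540 [x] (9,5) — stop
  → r_4 = 0.2540
beam 5: φ=45°, α=15°
  cosα=0.9659 sinα=0.2588 | (8,5) | tMaxX 0.2278 tMaxY 2.5114 | tΔX 1.0353 tΔY 3.8637
    t=0.2278 [x] (9,5) — stop
  → r_5 = 0.2278
beam 6: φ=90°, α=60°
  cosα=0.5000 sinα=0.8660 | (8,5) | tMaxX 0.4400 tMaxY 0.7506 | tΔX 2.0000 tΔY 1.1547
    t=0.4400 [x] (9,5) — stop
  → r_6 = 0.4400
beam 7: φ=135°, α=105°
  cosα=-0.2588 sinα=0.9659 | (8,5) | tMaxX 3.0137 tMaxY 0.6729 | tΔX 3.8637 tΔY 1.0353
    t=0.6729 [y] (8,6)
    t=1.7082 [y] (8,7) — stop
  → r_7 = 1.7082

ranges = [1.3523, 5.0229, 0.8500, 0.2540, 0.2278, 0.4400, 1.7082]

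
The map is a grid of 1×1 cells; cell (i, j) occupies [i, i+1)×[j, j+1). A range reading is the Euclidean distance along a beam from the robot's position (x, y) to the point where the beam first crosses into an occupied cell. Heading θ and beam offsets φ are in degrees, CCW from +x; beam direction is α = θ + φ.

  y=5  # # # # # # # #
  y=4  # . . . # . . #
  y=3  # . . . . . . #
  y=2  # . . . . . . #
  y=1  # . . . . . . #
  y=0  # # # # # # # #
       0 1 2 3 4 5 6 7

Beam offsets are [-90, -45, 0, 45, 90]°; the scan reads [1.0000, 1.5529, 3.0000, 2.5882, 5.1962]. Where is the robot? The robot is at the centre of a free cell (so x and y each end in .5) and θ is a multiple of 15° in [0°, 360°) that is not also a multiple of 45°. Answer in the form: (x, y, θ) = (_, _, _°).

(x, y, θ) = (5.5, 1.5, 60°)

Enumerate (i+0.5, j+0.5, θ) over the 23 free cells and 16 admissible headings. For each, cast all 5 beams and compare to the given ranges.
  (4.5, 1.5, 300°): beam 2 = 0.5176 ≠ 1.5529 ✗
  (3.5, 4.5, 195°): beam 1 = 0.5176 ≠ 1.0000 ✗
  (1.5, 3.5, 255°): beam 1 = 0.5176 ≠ 1.0000 ✗
  …
  (5.5, 1.5, 60°): r_1=1.0000, r_2=1.5529, r_3=3.0000, r_4=2.5882, r_5=5.1962 — all match ✓
Unique over the lattice → pose = (5.5, 1.5, 60°).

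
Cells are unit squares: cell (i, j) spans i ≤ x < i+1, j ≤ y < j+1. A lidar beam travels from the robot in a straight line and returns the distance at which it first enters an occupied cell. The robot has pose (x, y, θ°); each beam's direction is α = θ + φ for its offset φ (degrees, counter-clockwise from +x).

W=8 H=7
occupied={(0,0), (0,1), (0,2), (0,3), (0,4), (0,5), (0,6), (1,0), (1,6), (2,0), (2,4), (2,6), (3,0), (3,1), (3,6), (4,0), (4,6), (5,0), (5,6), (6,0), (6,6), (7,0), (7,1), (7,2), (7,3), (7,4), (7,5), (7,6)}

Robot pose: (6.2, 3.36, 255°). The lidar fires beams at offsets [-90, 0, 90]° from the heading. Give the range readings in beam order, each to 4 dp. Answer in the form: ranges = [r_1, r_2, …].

ranges = [3.3129, 2.4433, 0.8282]

beam 1: φ=-90°, α=165°
  cosα=-0.9659 sinα=0.2588 | (6,3) | tMaxX 0.2071 tMaxY 2.4728 | tΔX 1.0353 tΔY 3.8637
    t=0.2071 [x] (5,3)
    t=1.2423 [x] (4,3)
    t=2.2776 [x] (3,3)
    t=2.4728 [y] (3,4)
    t=3.3129 [x] (2,4) — stop
  → r_1 = 3.3129
beam 2: φ=0°, α=255°
  cosα=-0.2588 sinα=-0.9659 | (6,3) | tMaxX 0.7727 tMaxY 0.3727 | tΔX 3.8637 tΔY 1.0353
    t=0.3727 [y] (6,2)
    t=0.7727 [x] (5,2)
    t=1.4080 [y] (5,1)
    t=2.4433 [y] (5,0) — stop
  → r_2 = 2.4433
beam 3: φ=90°, α=345°
  cosα=0.9659 sinα=-0.2588 | (6,3) | tMaxX 0.8282 tMaxY 1.3909 | tΔX 1.0353 tΔY 3.8637
    t=0.8282 [x] (7,3) — stop
  → r_3 = 0.8282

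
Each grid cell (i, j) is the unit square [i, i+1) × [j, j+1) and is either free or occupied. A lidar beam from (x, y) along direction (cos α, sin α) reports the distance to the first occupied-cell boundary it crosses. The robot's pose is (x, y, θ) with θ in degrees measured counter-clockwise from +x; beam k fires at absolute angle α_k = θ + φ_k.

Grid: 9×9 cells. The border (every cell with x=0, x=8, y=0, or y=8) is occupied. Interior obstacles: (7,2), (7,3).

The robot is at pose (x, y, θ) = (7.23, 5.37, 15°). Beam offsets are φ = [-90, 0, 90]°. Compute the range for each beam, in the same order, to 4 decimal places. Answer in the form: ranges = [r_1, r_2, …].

ranges = [1.4183, 0.7972, 2.7228]

beam 1: φ=-90°, α=285°
  dir = (cos 285°, sin 285°) = (0.2588, -0.9659); from cell (7,5)
  next x-line at t=2.9751, next y-line at t=0.3831; Δt_x=3.8637, Δt_y=1.0353
    y: enter (7,4) at t=0.3831
    y: enter (7,3) at t=1.4183 ← occupied
  → r_1 = 1.4183
beam 2: φ=0°, α=15°
  dir = (cos 15°, sin 15°) = (0.9659, 0.2588); from cell (7,5)
  next x-line at t=0.7972, next y-line at t=2.4341; Δt_x=1.0353, Δt_y=3.8637
    x: enter (8,5) at t=0.7972 ← occupied
  → r_2 = 0.7972
beam 3: φ=90°, α=105°
  dir = (cos 105°, sin 105°) = (-0.2588, 0.9659); from cell (7,5)
  next x-line at t=0.8887, next y-line at t=0.6522; Δt_x=3.8637, Δt_y=1.0353
    y: enter (7,6) at t=0.6522
    x: enter (6,6) at t=0.8887
    y: enter (6,7) at t=1.6875
    y: enter (6,8) at t=2.7228 ← occupied
  → r_3 = 2.7228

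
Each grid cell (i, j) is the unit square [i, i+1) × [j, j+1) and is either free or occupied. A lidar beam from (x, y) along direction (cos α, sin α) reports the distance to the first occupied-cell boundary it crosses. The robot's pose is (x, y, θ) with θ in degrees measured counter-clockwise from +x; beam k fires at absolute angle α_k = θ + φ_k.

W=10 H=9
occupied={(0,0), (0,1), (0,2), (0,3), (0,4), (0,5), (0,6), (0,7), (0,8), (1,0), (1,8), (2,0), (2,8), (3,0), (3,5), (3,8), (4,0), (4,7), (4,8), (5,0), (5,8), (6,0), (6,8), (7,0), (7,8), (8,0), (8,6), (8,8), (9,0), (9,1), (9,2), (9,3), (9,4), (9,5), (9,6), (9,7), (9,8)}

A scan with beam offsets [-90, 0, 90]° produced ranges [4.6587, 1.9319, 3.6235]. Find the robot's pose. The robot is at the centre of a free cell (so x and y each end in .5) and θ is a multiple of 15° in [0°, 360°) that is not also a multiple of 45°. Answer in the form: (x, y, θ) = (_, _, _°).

(x, y, θ) = (4.5, 3.5, 105°)

The pose lattice has 53·16 = 848 candidates. Test each by forward raycasting.
  (6.5, 3.5, 195°): beam 2 = 5.6940 ≠ 1.9319 ✗
  (2.5, 5.5, 285°): beam 1 = 1.5529 ≠ 4.6587 ✗
  (5.5, 7.5, 210°): beam 1 = 0.5774 ≠ 4.6587 ✗
  (7.5, 4.5, 240°): beam 1 = 7.0000 ≠ 4.6587 ✗
  …
  (4.5, 3.5, 105°): r_1=4.6587, r_2=1.9319, r_3=3.6235 — all match ✓
No second candidate reproduces the full scan.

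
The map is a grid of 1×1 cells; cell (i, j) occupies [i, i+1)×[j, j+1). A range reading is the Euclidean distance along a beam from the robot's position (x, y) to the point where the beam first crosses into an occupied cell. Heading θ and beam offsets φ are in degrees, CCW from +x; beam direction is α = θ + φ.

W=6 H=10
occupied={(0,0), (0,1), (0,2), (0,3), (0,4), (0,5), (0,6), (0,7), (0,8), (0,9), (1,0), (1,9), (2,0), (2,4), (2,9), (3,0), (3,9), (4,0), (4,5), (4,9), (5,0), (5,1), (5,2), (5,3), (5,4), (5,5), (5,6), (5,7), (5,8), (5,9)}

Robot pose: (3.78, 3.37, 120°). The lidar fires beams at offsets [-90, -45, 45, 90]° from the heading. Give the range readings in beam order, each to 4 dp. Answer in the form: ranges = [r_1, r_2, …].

beam 1: φ=-90°, α=30°
  direction (0.8660, 0.5000); cell (3,3); t to first gridline: x 0.2540, y 1.2600 (then +1.1547 / +2.0000)
    (4,3) via x @ 0.2540
    (4,4) via y @ 1.2600
    (5,4) via x @ 1.4087  # hit
  → r_1 = 1.4087
beam 2: φ=-45°, α=75°
  direction (0.2588, 0.9659); cell (3,3); t to first gridline: x 0.8500, y 0.6522 (then +3.8637 / +1.0353)
    (3,4) via y @ 0.6522
    (4,4) via x @ 0.8500
    (4,5) via y @ 1.6875  # hit
  → r_2 = 1.6875
beam 3: φ=45°, α=165°
  direction (-0.9659, 0.2588); cell (3,3); t to first gridline: x 0.8075, y 2.4341 (then +1.0353 / +3.8637)
    (2,3) via x @ 0.8075
    (1,3) via x @ 1.8428
    (1,4) via y @ 2.4341
    (0,4) via x @ 2.8781  # hit
  → r_3 = 2.8781
beam 4: φ=90°, α=210°
  direction (-0.8660, -0.5000); cell (3,3); t to first gridline: x 0.9007, y 0.7400 (then +1.1547 / +2.0000)
    (3,2) via y @ 0.7400
    (2,2) via x @ 0.9007
    (1,2) via x @ 2.0554
    (1,1) via y @ 2.7400
    (0,1) via x @ 3.2101  # hit
  → r_4 = 3.2101

ranges = [1.4087, 1.6875, 2.8781, 3.2101]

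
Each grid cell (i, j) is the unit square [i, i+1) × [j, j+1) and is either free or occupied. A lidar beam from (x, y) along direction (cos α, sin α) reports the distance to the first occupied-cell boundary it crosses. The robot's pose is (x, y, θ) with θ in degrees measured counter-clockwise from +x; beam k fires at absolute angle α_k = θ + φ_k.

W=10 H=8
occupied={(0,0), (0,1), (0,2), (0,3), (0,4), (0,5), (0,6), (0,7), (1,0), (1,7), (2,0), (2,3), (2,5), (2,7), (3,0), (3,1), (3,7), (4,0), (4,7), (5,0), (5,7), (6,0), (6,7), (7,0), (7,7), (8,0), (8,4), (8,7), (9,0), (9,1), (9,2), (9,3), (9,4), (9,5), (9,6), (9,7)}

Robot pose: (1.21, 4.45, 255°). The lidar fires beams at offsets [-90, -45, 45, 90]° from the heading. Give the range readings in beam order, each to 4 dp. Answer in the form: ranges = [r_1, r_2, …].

beam 1: φ=-90°, α=165°
  dir = (cos 165°, sin 165°) = (-0.9659, 0.2588); from cell (1,4)
  next x-line at t=0.2174, next y-line at t=2.1250; Δt_x=1.0353, Δt_y=3.8637
    x: enter (0,4) at t=0.2174 ← occupied
  → r_1 = 0.2174
beam 2: φ=-45°, α=210°
  dir = (cos 210°, sin 210°) = (-0.8660, -0.5000); from cell (1,4)
  next x-line at t=0.2425, next y-line at t=0.9000; Δt_x=1.1547, Δt_y=2.0000
    x: enter (0,4) at t=0.2425 ← occupied
  → r_2 = 0.2425
beam 3: φ=45°, α=300°
  dir = (cos 300°, sin 300°) = (0.5000, -0.8660); from cell (1,4)
  next x-line at t=1.5800, next y-line at t=0.5196; Δt_x=2.0000, Δt_y=1.1547
    y: enter (1,3) at t=0.5196
    x: enter (2,3) at t=1.5800 ← occupied
  → r_3 = 1.5800
beam 4: φ=90°, α=345°
  dir = (cos 345°, sin 345°) = (0.9659, -0.2588); from cell (1,4)
  next x-line at t=0.8179, next y-line at t=1.7387; Δt_x=1.0353, Δt_y=3.8637
    x: enter (2,4) at t=0.8179
    y: enter (2,3) at t=1.7387 ← occupied
  → r_4 = 1.7387

ranges = [0.2174, 0.2425, 1.5800, 1.7387]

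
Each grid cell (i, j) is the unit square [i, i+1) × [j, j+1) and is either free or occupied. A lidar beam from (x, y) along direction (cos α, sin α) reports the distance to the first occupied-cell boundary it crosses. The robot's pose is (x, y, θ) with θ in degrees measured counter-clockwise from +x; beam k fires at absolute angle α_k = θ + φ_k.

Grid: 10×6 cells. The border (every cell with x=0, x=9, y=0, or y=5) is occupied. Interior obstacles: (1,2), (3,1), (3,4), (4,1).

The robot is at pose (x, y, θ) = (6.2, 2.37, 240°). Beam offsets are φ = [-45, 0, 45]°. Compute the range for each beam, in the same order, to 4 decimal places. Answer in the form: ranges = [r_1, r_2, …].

ranges = [1.4296, 1.5819, 1.4183]

beam 1: φ=-45°, α=195°
  direction (-0.9659, -0.2588); cell (6,2); t to first gridline: x 0.2071, y 1.4296 (then +1.0353 / +3.8637)
    (5,2) via x @ 0.2071
    (4,2) via x @ 1.2423
    (4,1) via y @ 1.4296  # hit
  → r_1 = 1.4296
beam 2: φ=0°, α=240°
  direction (-0.5000, -0.8660); cell (6,2); t to first gridline: x 0.4000, y 0.4272 (then +2.0000 / +1.1547)
    (5,2) via x @ 0.4000
    (5,1) via y @ 0.4272
    (5,0) via y @ 1.5819  # hit
  → r_2 = 1.5819
beam 3: φ=45°, α=285°
  direction (0.2588, -0.9659); cell (6,2); t to first gridline: x 3.0910, y 0.3831 (then +3.8637 / +1.0353)
    (6,1) via y @ 0.3831
    (6,0) via y @ 1.4183  # hit
  → r_3 = 1.4183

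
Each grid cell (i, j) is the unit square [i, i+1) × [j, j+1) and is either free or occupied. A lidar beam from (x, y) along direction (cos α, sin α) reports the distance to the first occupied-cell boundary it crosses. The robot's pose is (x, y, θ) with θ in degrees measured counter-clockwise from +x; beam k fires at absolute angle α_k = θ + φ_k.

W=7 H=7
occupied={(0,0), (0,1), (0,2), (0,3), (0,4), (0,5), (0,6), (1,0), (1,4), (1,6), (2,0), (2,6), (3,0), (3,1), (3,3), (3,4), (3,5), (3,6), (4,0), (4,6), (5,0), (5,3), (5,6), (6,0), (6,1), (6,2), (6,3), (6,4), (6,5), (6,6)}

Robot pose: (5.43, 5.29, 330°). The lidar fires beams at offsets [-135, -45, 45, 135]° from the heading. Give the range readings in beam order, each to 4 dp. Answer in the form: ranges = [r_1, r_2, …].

beam 1: φ=-135°, α=195°
  direction (-0.9659, -0.2588); cell (5,5); t to first gridline: x 0.4452, y 1.1205 (then +1.0353 / +3.8637)
    (4,5) via x @ 0.4452
    (4,4) via y @ 1.1205
    (3,4) via x @ 1.4804  # hit
  → r_1 = 1.4804
beam 2: φ=-45°, α=285°
  direction (0.2588, -0.9659); cell (5,5); t to first gridline: x 2.2023, y 0.3002 (then +3.8637 / +1.0353)
    (5,4) via y @ 0.3002
    (5,3) via y @ 1.3355  # hit
  → r_2 = 1.3355
beam 3: φ=45°, α=15°
  direction (0.9659, 0.2588); cell (5,5); t to first gridline: x 0.5901, y 2.7432 (then +1.0353 / +3.8637)
    (6,5) via x @ 0.5901  # hit
  → r_3 = 0.5901
beam 4: φ=135°, α=105°
  direction (-0.2588, 0.9659); cell (5,5); t to first gridline: x 1.6614, y 0.7350 (then +3.8637 / +1.0353)
    (5,6) via y @ 0.7350  # hit
  → r_4 = 0.7350

ranges = [1.4804, 1.3355, 0.5901, 0.7350]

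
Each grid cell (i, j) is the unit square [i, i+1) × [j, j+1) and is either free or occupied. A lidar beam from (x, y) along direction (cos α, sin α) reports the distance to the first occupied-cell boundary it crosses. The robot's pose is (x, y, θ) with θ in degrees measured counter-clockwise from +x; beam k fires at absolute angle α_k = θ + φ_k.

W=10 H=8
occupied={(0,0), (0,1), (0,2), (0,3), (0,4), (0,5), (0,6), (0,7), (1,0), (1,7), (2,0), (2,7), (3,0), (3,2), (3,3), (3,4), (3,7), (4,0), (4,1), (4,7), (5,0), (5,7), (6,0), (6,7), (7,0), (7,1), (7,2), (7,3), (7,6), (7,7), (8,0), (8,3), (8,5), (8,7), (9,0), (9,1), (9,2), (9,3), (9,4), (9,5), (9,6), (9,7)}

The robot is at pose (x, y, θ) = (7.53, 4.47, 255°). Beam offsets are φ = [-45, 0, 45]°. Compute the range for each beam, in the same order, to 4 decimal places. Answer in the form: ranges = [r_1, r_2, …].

ranges = [4.0761, 0.4866, 0.5427]

beam 1: φ=-45°, α=210°
  direction (-0.8660, -0.5000); cell (7,4); t to first gridline: x 0.6120, y 0.9400 (then +1.1547 / +2.0000)
    (6,4) via x @ 0.6120
    (6,3) via y @ 0.9400
    (5,3) via x @ 1.7667
    (4,3) via x @ 2.9214
    (4,2) via y @ 2.9400
    (3,2) via x @ 4.0761  # hit
  → r_1 = 4.0761
beam 2: φ=0°, α=255°
  direction (-0.2588, -0.9659); cell (7,4); t to first gridline: x 2.0478, y 0.4866 (then +3.8637 / +1.0353)
    (7,3) via y @ 0.4866  # hit
  → r_2 = 0.4866
beam 3: φ=45°, α=300°
  direction (0.5000, -0.8660); cell (7,4); t to first gridline: x 0.9400, y 0.5427 (then +2.0000 / +1.1547)
    (7,3) via y @ 0.5427  # hit
  → r_3 = 0.5427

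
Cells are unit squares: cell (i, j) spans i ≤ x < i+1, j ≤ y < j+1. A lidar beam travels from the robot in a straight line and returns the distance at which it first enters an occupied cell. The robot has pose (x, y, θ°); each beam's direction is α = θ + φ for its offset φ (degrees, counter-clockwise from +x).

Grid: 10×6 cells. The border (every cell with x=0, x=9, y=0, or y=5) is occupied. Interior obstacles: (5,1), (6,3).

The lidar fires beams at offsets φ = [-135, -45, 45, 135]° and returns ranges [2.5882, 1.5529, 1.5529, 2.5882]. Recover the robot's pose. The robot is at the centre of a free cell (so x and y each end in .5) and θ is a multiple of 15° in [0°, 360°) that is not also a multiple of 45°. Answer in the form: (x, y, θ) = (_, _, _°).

The pose lattice has 30·16 = 480 candidates. Test each by forward raycasting.
  (2.5, 1.5, 30°): beam 1 = 0.5176 ≠ 2.5882 ✗
  (7.5, 2.5, 255°): beam 1 = 1.0000 ≠ 2.5882 ✗
  (8.5, 1.5, 330°): beam 1 = 1.9319 ≠ 2.5882 ✗
  (1.5, 4.5, 165°): beam 1 = 1.0000 ≠ 2.5882 ✗
  …
  (2.5, 2.5, 210°): r_1=2.5882, r_2=1.5529, r_3=1.5529, r_4=2.5882 — all match ✓
Only this pose fits every beam.

(x, y, θ) = (2.5, 2.5, 210°)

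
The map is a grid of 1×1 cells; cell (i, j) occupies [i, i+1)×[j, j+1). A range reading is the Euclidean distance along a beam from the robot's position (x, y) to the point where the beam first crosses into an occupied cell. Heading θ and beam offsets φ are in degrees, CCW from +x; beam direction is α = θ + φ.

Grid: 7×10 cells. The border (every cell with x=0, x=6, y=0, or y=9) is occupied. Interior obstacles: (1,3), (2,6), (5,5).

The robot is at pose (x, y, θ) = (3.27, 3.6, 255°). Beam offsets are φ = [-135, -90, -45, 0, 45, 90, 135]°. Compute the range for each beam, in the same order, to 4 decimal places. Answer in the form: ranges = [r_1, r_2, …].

beam 1: φ=-135°, α=120°
  direction (-0.5000, 0.8660); cell (3,3); t to first gridline: x 0.5400, y 0.4619 (then +2.0000 / +1.1547)
    (3,4) via y @ 0.4619
    (2,4) via x @ 0.5400
    (2,5) via y @ 1.6166
    (1,5) via x @ 2.5400
    (1,6) via y @ 2.7713
    (1,7) via y @ 3.9260
    (0,7) via x @ 4.5400  # hit
  → r_1 = 4.5400
beam 2: φ=-90°, α=165°
  direction (-0.9659, 0.2588); cell (3,3); t to first gridline: x 0.2795, y 1.5455 (then +1.0353 / +3.8637)
    (2,3) via x @ 0.2795
    (1,3) via x @ 1.3148  # hit
  → r_2 = 1.3148
beam 3: φ=-45°, α=210°
  direction (-0.8660, -0.5000); cell (3,3); t to first gridline: x 0.3118, y 1.2000 (then +1.1547 / +2.0000)
    (2,3) via x @ 0.3118
    (2,2) via y @ 1.2000
    (1,2) via x @ 1.4665
    (0,2) via x @ 2.6212  # hit
  → r_3 = 2.6212
beam 4: φ=0°, α=255°
  direction (-0.2588, -0.9659); cell (3,3); t to first gridline: x 1.0432, y 0.6212 (then +3.8637 / +1.0353)
    (3,2) via y @ 0.6212
    (2,2) via x @ 1.0432
    (2,1) via y @ 1.6564
    (2,0) via y @ 2.6917  # hit
  → r_4 = 2.6917
beam 5: φ=45°, α=300°
  direction (0.5000, -0.8660); cell (3,3); t to first gridline: x 1.4600, y 0.6928 (then +2.0000 / +1.1547)
    (3,2) via y @ 0.6928
    (4,2) via x @ 1.4600
    (4,1) via y @ 1.8475
    (4,0) via y @ 3.0022  # hit
  → r_5 = 3.0022
beam 6: φ=90°, α=345°
  direction (0.9659, -0.2588); cell (3,3); t to first gridline: x 0.7558, y 2.3182 (then +1.0353 / +3.8637)
    (4,3) via x @ 0.7558
    (5,3) via x @ 1.7910
    (5,2) via y @ 2.3182
    (6,2) via x @ 2.8263  # hit
  → r_6 = 2.8263
beam 7: φ=135°, α=30°
  direction (0.8660, 0.5000); cell (3,3); t to first gridline: x 0.8429, y 0.8000 (then +1.1547 / +2.0000)
    (3,4) via y @ 0.8000
    (4,4) via x @ 0.8429
    (5,4) via x @ 1.9976
    (5,5) via y @ 2.8000  # hit
  → r_7 = 2.8000

ranges = [4.5400, 1.3148, 2.6212, 2.6917, 3.0022, 2.8263, 2.8000]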